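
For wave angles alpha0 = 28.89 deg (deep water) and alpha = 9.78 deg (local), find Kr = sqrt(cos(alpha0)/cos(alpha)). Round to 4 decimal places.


Kr = sqrt(cos(alpha0) / cos(alpha))
cos(28.89) = 0.875549
cos(9.78) = 0.985467
Kr = sqrt(0.875549 / 0.985467)
Kr = sqrt(0.888461)
Kr = 0.9426

0.9426


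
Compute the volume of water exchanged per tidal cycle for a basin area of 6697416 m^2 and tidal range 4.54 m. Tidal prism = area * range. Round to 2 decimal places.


Tidal prism = Area * Tidal range
P = 6697416 * 4.54
P = 30406268.64 m^3

30406268.64


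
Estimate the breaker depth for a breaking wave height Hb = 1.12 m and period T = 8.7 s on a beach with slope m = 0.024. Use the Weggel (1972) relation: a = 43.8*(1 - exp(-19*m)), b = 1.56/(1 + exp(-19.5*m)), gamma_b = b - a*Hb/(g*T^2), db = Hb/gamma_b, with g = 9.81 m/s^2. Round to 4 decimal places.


a = 43.8 * (1 - exp(-19 * m))
exp(-19 * 0.024) = exp(-0.4560) = 0.633814
a = 43.8 * (1 - 0.633814) = 16.038954
b = 1.56 / (1 + exp(-19.5 * m))
exp(-19.5 * 0.024) = exp(-0.4680) = 0.626254
b = 1.56 / (1 + 0.626254) = 0.959260
Hb / (g * T^2) = 1.12 / (9.81 * 8.7^2) = 1.12 / 742.5189 = 0.00150838
gamma_b = b - a * Hb/(g*T^2) = 0.959260 - 16.038954 * 0.00150838 = 0.935067
db = Hb / gamma_b = 1.12 / 0.935067
db = 1.1978 m

1.1978


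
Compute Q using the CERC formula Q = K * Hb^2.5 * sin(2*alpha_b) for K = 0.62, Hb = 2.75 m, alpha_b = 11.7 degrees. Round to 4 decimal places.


Q = K * Hb^2.5 * sin(2 * alpha_b)
Hb^2.5 = 2.75^2.5 = 12.540987
sin(2 * 11.7) = sin(23.4) = 0.397148
Q = 0.62 * 12.540987 * 0.397148
Q = 3.0880 m^3/s

3.0880


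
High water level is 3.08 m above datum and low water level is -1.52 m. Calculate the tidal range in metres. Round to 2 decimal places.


Tidal range = High water - Low water
Tidal range = 3.08 - (-1.52)
Tidal range = 4.60 m

4.60


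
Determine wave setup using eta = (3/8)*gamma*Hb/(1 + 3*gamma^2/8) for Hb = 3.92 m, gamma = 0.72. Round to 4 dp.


eta = (3/8) * gamma * Hb / (1 + 3*gamma^2/8)
Numerator = (3/8) * 0.72 * 3.92 = 1.058400
Denominator = 1 + 3*0.72^2/8 = 1 + 0.194400 = 1.194400
eta = 1.058400 / 1.194400
eta = 0.8861 m

0.8861


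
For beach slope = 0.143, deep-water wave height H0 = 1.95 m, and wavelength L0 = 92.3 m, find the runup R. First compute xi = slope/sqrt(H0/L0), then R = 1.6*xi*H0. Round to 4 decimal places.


xi = slope / sqrt(H0/L0)
H0/L0 = 1.95/92.3 = 0.021127
sqrt(0.021127) = 0.145350
xi = 0.143 / 0.145350 = 0.983829
R = 1.6 * xi * H0 = 1.6 * 0.983829 * 1.95
R = 3.0695 m

3.0695


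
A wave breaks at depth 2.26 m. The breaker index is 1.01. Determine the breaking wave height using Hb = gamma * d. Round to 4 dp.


Hb = gamma * d
Hb = 1.01 * 2.26
Hb = 2.2826 m

2.2826


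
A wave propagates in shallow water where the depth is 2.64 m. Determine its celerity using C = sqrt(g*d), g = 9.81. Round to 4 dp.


Using the shallow-water approximation:
C = sqrt(g * d) = sqrt(9.81 * 2.64)
C = sqrt(25.8984)
C = 5.0890 m/s

5.0890


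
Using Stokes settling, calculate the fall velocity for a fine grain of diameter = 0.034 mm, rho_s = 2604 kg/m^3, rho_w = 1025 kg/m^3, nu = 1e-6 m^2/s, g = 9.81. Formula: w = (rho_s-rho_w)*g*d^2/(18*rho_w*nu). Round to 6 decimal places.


w = (rho_s - rho_w) * g * d^2 / (18 * rho_w * nu)
d = 0.034 mm = 0.000034 m
rho_s - rho_w = 2604 - 1025 = 1579
Numerator = 1579 * 9.81 * (0.000034)^2 = 0.000017906428
Denominator = 18 * 1025 * 1e-6 = 0.018450
w = 0.000971 m/s

0.000971


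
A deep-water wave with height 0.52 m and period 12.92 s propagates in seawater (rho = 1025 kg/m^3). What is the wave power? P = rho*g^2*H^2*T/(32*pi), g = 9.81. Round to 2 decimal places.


P = rho * g^2 * H^2 * T / (32 * pi)
P = 1025 * 9.81^2 * 0.52^2 * 12.92 / (32 * pi)
P = 1025 * 96.2361 * 0.2704 * 12.92 / 100.53096
P = 3427.92 W/m

3427.92


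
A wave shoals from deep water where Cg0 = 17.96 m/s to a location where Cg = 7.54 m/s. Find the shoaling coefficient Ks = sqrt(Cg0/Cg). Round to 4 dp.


Ks = sqrt(Cg0 / Cg)
Ks = sqrt(17.96 / 7.54)
Ks = sqrt(2.3820)
Ks = 1.5434

1.5434


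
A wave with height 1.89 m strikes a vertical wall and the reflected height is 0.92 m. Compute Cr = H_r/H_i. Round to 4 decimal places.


Cr = H_r / H_i
Cr = 0.92 / 1.89
Cr = 0.4868

0.4868


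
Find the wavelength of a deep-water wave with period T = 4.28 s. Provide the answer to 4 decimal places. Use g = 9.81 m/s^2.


L0 = g * T^2 / (2 * pi)
L0 = 9.81 * 4.28^2 / (2 * pi)
L0 = 9.81 * 18.3184 / 6.28319
L0 = 179.7035 / 6.28319
L0 = 28.6007 m

28.6007


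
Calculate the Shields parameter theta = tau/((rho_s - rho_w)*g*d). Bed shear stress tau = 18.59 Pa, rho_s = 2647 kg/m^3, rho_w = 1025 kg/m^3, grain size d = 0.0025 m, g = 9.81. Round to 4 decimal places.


theta = tau / ((rho_s - rho_w) * g * d)
rho_s - rho_w = 2647 - 1025 = 1622
Denominator = 1622 * 9.81 * 0.0025 = 39.779550
theta = 18.59 / 39.779550
theta = 0.4673

0.4673


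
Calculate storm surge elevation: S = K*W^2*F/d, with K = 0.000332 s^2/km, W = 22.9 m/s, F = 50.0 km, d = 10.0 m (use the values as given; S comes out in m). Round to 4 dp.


S = K * W^2 * F / d
W^2 = 22.9^2 = 524.41
S = 0.000332 * 524.41 * 50.0 / 10.0
Numerator = 0.000332 * 524.41 * 50.0 = 8.705206
S = 8.705206 / 10.0 = 0.8705 m

0.8705


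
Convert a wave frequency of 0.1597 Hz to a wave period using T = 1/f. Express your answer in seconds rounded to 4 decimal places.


T = 1 / f
T = 1 / 0.1597
T = 6.2617 s

6.2617


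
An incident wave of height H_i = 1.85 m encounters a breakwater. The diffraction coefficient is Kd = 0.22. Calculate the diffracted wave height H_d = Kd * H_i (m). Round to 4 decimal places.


H_d = Kd * H_i
H_d = 0.22 * 1.85
H_d = 0.4070 m

0.4070


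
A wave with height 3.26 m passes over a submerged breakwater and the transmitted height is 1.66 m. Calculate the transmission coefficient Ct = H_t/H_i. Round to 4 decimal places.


Ct = H_t / H_i
Ct = 1.66 / 3.26
Ct = 0.5092

0.5092


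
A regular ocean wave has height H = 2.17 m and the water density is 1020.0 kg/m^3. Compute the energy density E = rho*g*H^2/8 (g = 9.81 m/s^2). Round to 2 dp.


E = (1/8) * rho * g * H^2
E = (1/8) * 1020.0 * 9.81 * 2.17^2
E = 0.125 * 1020.0 * 9.81 * 4.7089
E = 5889.77 J/m^2

5889.77


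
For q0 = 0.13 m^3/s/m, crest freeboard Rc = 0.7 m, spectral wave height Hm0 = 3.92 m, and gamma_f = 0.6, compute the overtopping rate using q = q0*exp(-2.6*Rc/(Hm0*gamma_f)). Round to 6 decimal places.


q = q0 * exp(-2.6 * Rc / (Hm0 * gamma_f))
Exponent = -2.6 * 0.7 / (3.92 * 0.6)
= -2.6 * 0.7 / 2.3520
= -0.773810
exp(-0.773810) = 0.461253
q = 0.13 * 0.461253
q = 0.059963 m^3/s/m

0.059963


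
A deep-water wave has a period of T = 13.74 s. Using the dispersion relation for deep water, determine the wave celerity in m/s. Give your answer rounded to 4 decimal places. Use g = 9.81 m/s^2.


We use the deep-water celerity formula:
C = g * T / (2 * pi)
C = 9.81 * 13.74 / (2 * 3.14159...)
C = 134.789400 / 6.283185
C = 21.4524 m/s

21.4524


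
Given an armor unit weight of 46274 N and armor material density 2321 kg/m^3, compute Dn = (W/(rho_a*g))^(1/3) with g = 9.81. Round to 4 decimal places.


V = W / (rho_a * g)
V = 46274 / (2321 * 9.81)
V = 46274 / 22769.01
V = 2.032324 m^3
Dn = V^(1/3) = 2.032324^(1/3)
Dn = 1.2667 m

1.2667


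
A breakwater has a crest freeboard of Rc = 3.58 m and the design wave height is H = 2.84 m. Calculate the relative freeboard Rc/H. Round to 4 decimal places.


Relative freeboard = Rc / H
= 3.58 / 2.84
= 1.2606

1.2606


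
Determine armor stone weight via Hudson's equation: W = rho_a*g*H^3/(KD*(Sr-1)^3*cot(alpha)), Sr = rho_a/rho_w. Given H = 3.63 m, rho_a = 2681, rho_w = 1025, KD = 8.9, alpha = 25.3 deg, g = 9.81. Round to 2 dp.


Sr = rho_a / rho_w = 2681 / 1025 = 2.615610
(Sr - 1) = 1.615610
(Sr - 1)^3 = 4.217056
cot(25.3) = 1 / tan(25.3) = 1 / 0.472698 = 2.115516
Numerator = 2681 * 9.81 * 3.63^3 = 1258014.6437
Denominator = 8.9 * 4.217056 * 2.115516 = 79.399139
W = 1258014.6437 / 79.399139
W = 15844.18 N

15844.18


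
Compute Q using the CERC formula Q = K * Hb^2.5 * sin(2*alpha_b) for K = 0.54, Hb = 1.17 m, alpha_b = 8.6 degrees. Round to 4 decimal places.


Q = K * Hb^2.5 * sin(2 * alpha_b)
Hb^2.5 = 1.17^2.5 = 1.480692
sin(2 * 8.6) = sin(17.2) = 0.295708
Q = 0.54 * 1.480692 * 0.295708
Q = 0.2364 m^3/s

0.2364


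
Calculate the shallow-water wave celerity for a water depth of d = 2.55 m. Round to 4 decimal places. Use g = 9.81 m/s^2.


Using the shallow-water approximation:
C = sqrt(g * d) = sqrt(9.81 * 2.55)
C = sqrt(25.0155)
C = 5.0015 m/s

5.0015


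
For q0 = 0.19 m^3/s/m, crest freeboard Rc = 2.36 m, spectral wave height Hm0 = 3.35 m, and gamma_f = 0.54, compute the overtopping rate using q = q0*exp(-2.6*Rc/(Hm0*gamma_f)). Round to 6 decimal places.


q = q0 * exp(-2.6 * Rc / (Hm0 * gamma_f))
Exponent = -2.6 * 2.36 / (3.35 * 0.54)
= -2.6 * 2.36 / 1.8090
= -3.391929
exp(-3.391929) = 0.033644
q = 0.19 * 0.033644
q = 0.006392 m^3/s/m

0.006392


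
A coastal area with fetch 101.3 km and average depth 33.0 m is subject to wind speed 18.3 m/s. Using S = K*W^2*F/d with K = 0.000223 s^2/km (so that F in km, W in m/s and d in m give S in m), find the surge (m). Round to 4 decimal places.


S = K * W^2 * F / d
W^2 = 18.3^2 = 334.89
S = 0.000223 * 334.89 * 101.3 / 33.0
Numerator = 0.000223 * 334.89 * 101.3 = 7.565132
S = 7.565132 / 33.0 = 0.2292 m

0.2292


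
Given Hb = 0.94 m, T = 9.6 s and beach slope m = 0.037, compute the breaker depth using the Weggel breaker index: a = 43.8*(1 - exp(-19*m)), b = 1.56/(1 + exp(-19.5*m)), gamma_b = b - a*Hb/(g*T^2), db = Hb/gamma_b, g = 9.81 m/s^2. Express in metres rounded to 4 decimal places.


a = 43.8 * (1 - exp(-19 * m))
exp(-19 * 0.037) = exp(-0.7030) = 0.495098
a = 43.8 * (1 - 0.495098) = 22.114717
b = 1.56 / (1 + exp(-19.5 * m))
exp(-19.5 * 0.037) = exp(-0.7215) = 0.486023
b = 1.56 / (1 + 0.486023) = 1.049782
Hb / (g * T^2) = 0.94 / (9.81 * 9.6^2) = 0.94 / 904.0896 = 0.00103972
gamma_b = b - a * Hb/(g*T^2) = 1.049782 - 22.114717 * 0.00103972 = 1.026789
db = Hb / gamma_b = 0.94 / 1.026789
db = 0.9155 m

0.9155


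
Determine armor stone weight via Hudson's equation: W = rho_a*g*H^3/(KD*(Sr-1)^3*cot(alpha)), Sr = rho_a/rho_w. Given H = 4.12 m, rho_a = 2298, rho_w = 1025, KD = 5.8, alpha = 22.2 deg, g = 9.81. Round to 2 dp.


Sr = rho_a / rho_w = 2298 / 1025 = 2.241951
(Sr - 1) = 1.241951
(Sr - 1)^3 = 1.915639
cot(22.2) = 1 / tan(22.2) = 1 / 0.408092 = 2.450425
Numerator = 2298 * 9.81 * 4.12^3 = 1576560.6398
Denominator = 5.8 * 1.915639 * 2.450425 = 27.225951
W = 1576560.6398 / 27.225951
W = 57906.54 N

57906.54


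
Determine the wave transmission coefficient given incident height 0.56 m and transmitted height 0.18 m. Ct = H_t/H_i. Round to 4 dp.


Ct = H_t / H_i
Ct = 0.18 / 0.56
Ct = 0.3214

0.3214


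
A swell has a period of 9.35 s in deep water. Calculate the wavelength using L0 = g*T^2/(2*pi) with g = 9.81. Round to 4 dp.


L0 = g * T^2 / (2 * pi)
L0 = 9.81 * 9.35^2 / (2 * pi)
L0 = 9.81 * 87.4225 / 6.28319
L0 = 857.6147 / 6.28319
L0 = 136.4936 m

136.4936


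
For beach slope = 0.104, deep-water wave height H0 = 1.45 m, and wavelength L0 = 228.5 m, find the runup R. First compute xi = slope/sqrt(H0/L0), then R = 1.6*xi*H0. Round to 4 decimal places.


xi = slope / sqrt(H0/L0)
H0/L0 = 1.45/228.5 = 0.006346
sqrt(0.006346) = 0.079660
xi = 0.104 / 0.079660 = 1.305547
R = 1.6 * xi * H0 = 1.6 * 1.305547 * 1.45
R = 3.0289 m

3.0289


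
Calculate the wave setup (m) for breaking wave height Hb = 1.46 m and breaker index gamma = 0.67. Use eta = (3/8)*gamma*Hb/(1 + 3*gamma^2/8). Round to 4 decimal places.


eta = (3/8) * gamma * Hb / (1 + 3*gamma^2/8)
Numerator = (3/8) * 0.67 * 1.46 = 0.366825
Denominator = 1 + 3*0.67^2/8 = 1 + 0.168338 = 1.168338
eta = 0.366825 / 1.168338
eta = 0.3140 m

0.3140


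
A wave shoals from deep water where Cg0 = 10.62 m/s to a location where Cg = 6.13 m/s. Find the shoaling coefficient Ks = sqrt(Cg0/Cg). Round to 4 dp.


Ks = sqrt(Cg0 / Cg)
Ks = sqrt(10.62 / 6.13)
Ks = sqrt(1.7325)
Ks = 1.3162

1.3162


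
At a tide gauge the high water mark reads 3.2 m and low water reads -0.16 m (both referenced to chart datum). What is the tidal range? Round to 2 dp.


Tidal range = High water - Low water
Tidal range = 3.2 - (-0.16)
Tidal range = 3.36 m

3.36


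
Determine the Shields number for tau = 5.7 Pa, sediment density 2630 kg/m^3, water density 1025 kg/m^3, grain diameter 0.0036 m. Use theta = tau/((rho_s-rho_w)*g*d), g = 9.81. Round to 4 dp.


theta = tau / ((rho_s - rho_w) * g * d)
rho_s - rho_w = 2630 - 1025 = 1605
Denominator = 1605 * 9.81 * 0.0036 = 56.682180
theta = 5.7 / 56.682180
theta = 0.1006

0.1006


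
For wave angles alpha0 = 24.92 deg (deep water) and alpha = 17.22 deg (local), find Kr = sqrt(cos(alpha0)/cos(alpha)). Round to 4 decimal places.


Kr = sqrt(cos(alpha0) / cos(alpha))
cos(24.92) = 0.906897
cos(17.22) = 0.955175
Kr = sqrt(0.906897 / 0.955175)
Kr = sqrt(0.949456)
Kr = 0.9744

0.9744


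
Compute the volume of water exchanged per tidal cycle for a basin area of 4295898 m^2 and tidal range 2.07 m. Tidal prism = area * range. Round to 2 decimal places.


Tidal prism = Area * Tidal range
P = 4295898 * 2.07
P = 8892508.86 m^3

8892508.86


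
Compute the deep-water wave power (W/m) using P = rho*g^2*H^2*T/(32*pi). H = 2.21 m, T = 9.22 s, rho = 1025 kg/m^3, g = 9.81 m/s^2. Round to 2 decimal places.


P = rho * g^2 * H^2 * T / (32 * pi)
P = 1025 * 9.81^2 * 2.21^2 * 9.22 / (32 * pi)
P = 1025 * 96.2361 * 4.8841 * 9.22 / 100.53096
P = 44185.27 W/m

44185.27


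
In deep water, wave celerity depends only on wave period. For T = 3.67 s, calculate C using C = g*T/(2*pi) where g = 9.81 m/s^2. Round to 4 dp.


We use the deep-water celerity formula:
C = g * T / (2 * pi)
C = 9.81 * 3.67 / (2 * 3.14159...)
C = 36.002700 / 6.283185
C = 5.7300 m/s

5.7300


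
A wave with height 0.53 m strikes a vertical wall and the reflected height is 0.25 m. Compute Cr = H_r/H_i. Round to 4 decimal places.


Cr = H_r / H_i
Cr = 0.25 / 0.53
Cr = 0.4717

0.4717


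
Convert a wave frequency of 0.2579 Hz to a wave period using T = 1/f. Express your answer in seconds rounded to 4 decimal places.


T = 1 / f
T = 1 / 0.2579
T = 3.8775 s

3.8775


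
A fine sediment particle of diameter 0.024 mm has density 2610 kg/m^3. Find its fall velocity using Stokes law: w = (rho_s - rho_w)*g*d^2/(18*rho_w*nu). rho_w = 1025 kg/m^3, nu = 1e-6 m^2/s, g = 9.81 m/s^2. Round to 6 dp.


w = (rho_s - rho_w) * g * d^2 / (18 * rho_w * nu)
d = 0.024 mm = 0.000024 m
rho_s - rho_w = 2610 - 1025 = 1585
Numerator = 1585 * 9.81 * (0.000024)^2 = 0.000008956138
Denominator = 18 * 1025 * 1e-6 = 0.018450
w = 0.000485 m/s

0.000485


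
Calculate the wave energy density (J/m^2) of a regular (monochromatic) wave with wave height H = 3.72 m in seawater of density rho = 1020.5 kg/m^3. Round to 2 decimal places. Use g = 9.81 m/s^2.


E = (1/8) * rho * g * H^2
E = (1/8) * 1020.5 * 9.81 * 3.72^2
E = 0.125 * 1020.5 * 9.81 * 13.8384
E = 17317.21 J/m^2

17317.21


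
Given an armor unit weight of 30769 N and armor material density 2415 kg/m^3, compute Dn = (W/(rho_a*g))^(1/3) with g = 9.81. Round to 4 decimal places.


V = W / (rho_a * g)
V = 30769 / (2415 * 9.81)
V = 30769 / 23691.15
V = 1.298755 m^3
Dn = V^(1/3) = 1.298755^(1/3)
Dn = 1.0910 m

1.0910


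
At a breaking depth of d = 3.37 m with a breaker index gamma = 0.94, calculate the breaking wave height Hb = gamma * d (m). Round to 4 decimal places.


Hb = gamma * d
Hb = 0.94 * 3.37
Hb = 3.1678 m

3.1678


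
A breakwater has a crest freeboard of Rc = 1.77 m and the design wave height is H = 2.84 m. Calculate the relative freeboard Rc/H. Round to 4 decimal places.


Relative freeboard = Rc / H
= 1.77 / 2.84
= 0.6232

0.6232


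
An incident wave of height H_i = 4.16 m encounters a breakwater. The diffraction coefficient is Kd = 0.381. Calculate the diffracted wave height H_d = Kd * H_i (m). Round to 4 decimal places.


H_d = Kd * H_i
H_d = 0.381 * 4.16
H_d = 1.5850 m

1.5850


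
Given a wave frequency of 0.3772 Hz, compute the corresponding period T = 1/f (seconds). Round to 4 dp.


T = 1 / f
T = 1 / 0.3772
T = 2.6511 s

2.6511


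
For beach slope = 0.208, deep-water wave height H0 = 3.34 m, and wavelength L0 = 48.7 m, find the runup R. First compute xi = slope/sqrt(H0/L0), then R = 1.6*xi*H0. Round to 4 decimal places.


xi = slope / sqrt(H0/L0)
H0/L0 = 3.34/48.7 = 0.068583
sqrt(0.068583) = 0.261884
xi = 0.208 / 0.261884 = 0.794245
R = 1.6 * xi * H0 = 1.6 * 0.794245 * 3.34
R = 4.2444 m

4.2444


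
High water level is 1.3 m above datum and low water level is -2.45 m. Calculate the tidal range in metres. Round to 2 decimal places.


Tidal range = High water - Low water
Tidal range = 1.3 - (-2.45)
Tidal range = 3.75 m

3.75


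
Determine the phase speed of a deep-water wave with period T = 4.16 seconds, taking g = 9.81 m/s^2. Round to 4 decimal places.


We use the deep-water celerity formula:
C = g * T / (2 * pi)
C = 9.81 * 4.16 / (2 * 3.14159...)
C = 40.809600 / 6.283185
C = 6.4950 m/s

6.4950


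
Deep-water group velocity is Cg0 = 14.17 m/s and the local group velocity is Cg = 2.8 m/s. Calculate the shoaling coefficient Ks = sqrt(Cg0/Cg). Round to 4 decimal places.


Ks = sqrt(Cg0 / Cg)
Ks = sqrt(14.17 / 2.8)
Ks = sqrt(5.0607)
Ks = 2.2496

2.2496


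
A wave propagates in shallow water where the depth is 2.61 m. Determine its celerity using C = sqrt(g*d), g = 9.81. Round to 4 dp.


Using the shallow-water approximation:
C = sqrt(g * d) = sqrt(9.81 * 2.61)
C = sqrt(25.6041)
C = 5.0600 m/s

5.0600


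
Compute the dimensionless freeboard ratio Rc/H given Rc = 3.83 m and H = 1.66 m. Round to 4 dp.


Relative freeboard = Rc / H
= 3.83 / 1.66
= 2.3072

2.3072


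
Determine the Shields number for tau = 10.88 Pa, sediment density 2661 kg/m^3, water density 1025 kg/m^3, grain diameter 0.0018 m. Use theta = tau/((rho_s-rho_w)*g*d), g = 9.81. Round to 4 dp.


theta = tau / ((rho_s - rho_w) * g * d)
rho_s - rho_w = 2661 - 1025 = 1636
Denominator = 1636 * 9.81 * 0.0018 = 28.888488
theta = 10.88 / 28.888488
theta = 0.3766

0.3766


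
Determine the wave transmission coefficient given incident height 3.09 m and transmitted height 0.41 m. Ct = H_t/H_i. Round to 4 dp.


Ct = H_t / H_i
Ct = 0.41 / 3.09
Ct = 0.1327

0.1327


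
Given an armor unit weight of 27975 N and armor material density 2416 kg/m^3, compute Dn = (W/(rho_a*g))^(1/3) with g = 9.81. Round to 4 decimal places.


V = W / (rho_a * g)
V = 27975 / (2416 * 9.81)
V = 27975 / 23700.96
V = 1.180332 m^3
Dn = V^(1/3) = 1.180332^(1/3)
Dn = 1.0568 m

1.0568


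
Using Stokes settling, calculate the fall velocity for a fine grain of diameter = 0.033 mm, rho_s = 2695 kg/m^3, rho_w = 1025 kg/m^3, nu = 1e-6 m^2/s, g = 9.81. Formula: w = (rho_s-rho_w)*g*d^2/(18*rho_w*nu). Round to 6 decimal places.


w = (rho_s - rho_w) * g * d^2 / (18 * rho_w * nu)
d = 0.033 mm = 0.000033 m
rho_s - rho_w = 2695 - 1025 = 1670
Numerator = 1670 * 9.81 * (0.000033)^2 = 0.000017840760
Denominator = 18 * 1025 * 1e-6 = 0.018450
w = 0.000967 m/s

0.000967


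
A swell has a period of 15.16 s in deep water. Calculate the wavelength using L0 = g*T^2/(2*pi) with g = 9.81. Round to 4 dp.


L0 = g * T^2 / (2 * pi)
L0 = 9.81 * 15.16^2 / (2 * pi)
L0 = 9.81 * 229.8256 / 6.28319
L0 = 2254.5891 / 6.28319
L0 = 358.8290 m

358.8290


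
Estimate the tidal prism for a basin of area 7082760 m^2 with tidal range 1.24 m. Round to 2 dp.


Tidal prism = Area * Tidal range
P = 7082760 * 1.24
P = 8782622.40 m^3

8782622.40


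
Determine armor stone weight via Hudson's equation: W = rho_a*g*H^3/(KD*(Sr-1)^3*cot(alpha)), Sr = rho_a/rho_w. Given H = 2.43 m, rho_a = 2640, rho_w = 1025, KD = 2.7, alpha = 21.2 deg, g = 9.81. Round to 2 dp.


Sr = rho_a / rho_w = 2640 / 1025 = 2.575610
(Sr - 1) = 1.575610
(Sr - 1)^3 = 3.911524
cot(21.2) = 1 / tan(21.2) = 1 / 0.387874 = 2.578154
Numerator = 2640 * 9.81 * 2.43^3 = 371613.7330
Denominator = 2.7 * 3.911524 * 2.578154 = 27.228179
W = 371613.7330 / 27.228179
W = 13648.13 N

13648.13


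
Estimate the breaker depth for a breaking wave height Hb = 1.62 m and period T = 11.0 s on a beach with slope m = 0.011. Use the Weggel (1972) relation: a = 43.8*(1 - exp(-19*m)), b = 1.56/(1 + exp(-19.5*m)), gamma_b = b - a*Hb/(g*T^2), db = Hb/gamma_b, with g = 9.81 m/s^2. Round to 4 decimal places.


a = 43.8 * (1 - exp(-19 * m))
exp(-19 * 0.011) = exp(-0.2090) = 0.811395
a = 43.8 * (1 - 0.811395) = 8.260889
b = 1.56 / (1 + exp(-19.5 * m))
exp(-19.5 * 0.011) = exp(-0.2145) = 0.806945
b = 1.56 / (1 + 0.806945) = 0.863336
Hb / (g * T^2) = 1.62 / (9.81 * 11.0^2) = 1.62 / 1187.0100 = 0.00136477
gamma_b = b - a * Hb/(g*T^2) = 0.863336 - 8.260889 * 0.00136477 = 0.852061
db = Hb / gamma_b = 1.62 / 0.852061
db = 1.9013 m

1.9013


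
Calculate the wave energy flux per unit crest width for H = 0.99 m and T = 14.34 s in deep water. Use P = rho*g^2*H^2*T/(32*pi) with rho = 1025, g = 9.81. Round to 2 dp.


P = rho * g^2 * H^2 * T / (32 * pi)
P = 1025 * 9.81^2 * 0.99^2 * 14.34 / (32 * pi)
P = 1025 * 96.2361 * 0.9801 * 14.34 / 100.53096
P = 13790.55 W/m

13790.55


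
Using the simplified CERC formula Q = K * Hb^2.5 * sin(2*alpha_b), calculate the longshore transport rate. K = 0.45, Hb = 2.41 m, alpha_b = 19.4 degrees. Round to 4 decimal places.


Q = K * Hb^2.5 * sin(2 * alpha_b)
Hb^2.5 = 2.41^2.5 = 9.016596
sin(2 * 19.4) = sin(38.8) = 0.626604
Q = 0.45 * 9.016596 * 0.626604
Q = 2.5424 m^3/s

2.5424


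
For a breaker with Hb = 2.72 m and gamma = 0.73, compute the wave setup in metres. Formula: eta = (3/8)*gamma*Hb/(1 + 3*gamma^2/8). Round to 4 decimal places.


eta = (3/8) * gamma * Hb / (1 + 3*gamma^2/8)
Numerator = (3/8) * 0.73 * 2.72 = 0.744600
Denominator = 1 + 3*0.73^2/8 = 1 + 0.199838 = 1.199838
eta = 0.744600 / 1.199838
eta = 0.6206 m

0.6206


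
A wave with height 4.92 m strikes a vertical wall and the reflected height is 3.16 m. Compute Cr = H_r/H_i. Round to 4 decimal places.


Cr = H_r / H_i
Cr = 3.16 / 4.92
Cr = 0.6423

0.6423


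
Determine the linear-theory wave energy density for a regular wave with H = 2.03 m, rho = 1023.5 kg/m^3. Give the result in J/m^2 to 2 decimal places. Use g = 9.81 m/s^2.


E = (1/8) * rho * g * H^2
E = (1/8) * 1023.5 * 9.81 * 2.03^2
E = 0.125 * 1023.5 * 9.81 * 4.1209
E = 5172.01 J/m^2

5172.01


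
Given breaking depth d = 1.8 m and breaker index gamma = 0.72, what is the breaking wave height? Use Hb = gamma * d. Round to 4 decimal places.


Hb = gamma * d
Hb = 0.72 * 1.8
Hb = 1.2960 m

1.2960


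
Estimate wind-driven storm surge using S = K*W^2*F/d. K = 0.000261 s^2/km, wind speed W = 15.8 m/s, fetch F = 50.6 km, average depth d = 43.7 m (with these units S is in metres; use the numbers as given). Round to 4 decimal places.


S = K * W^2 * F / d
W^2 = 15.8^2 = 249.64
S = 0.000261 * 249.64 * 50.6 / 43.7
Numerator = 0.000261 * 249.64 * 50.6 = 3.296896
S = 3.296896 / 43.7 = 0.0754 m

0.0754


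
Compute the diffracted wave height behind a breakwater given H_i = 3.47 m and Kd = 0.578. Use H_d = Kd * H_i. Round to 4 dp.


H_d = Kd * H_i
H_d = 0.578 * 3.47
H_d = 2.0057 m

2.0057


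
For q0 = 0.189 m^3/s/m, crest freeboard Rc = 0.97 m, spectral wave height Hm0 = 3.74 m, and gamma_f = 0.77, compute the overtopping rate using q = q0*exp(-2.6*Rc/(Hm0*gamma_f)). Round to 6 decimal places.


q = q0 * exp(-2.6 * Rc / (Hm0 * gamma_f))
Exponent = -2.6 * 0.97 / (3.74 * 0.77)
= -2.6 * 0.97 / 2.8798
= -0.875755
exp(-0.875755) = 0.416547
q = 0.189 * 0.416547
q = 0.078727 m^3/s/m

0.078727


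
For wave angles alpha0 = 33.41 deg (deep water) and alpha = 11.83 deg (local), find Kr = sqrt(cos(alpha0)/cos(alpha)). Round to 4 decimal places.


Kr = sqrt(cos(alpha0) / cos(alpha))
cos(33.41) = 0.834752
cos(11.83) = 0.978760
Kr = sqrt(0.834752 / 0.978760)
Kr = sqrt(0.852867)
Kr = 0.9235

0.9235


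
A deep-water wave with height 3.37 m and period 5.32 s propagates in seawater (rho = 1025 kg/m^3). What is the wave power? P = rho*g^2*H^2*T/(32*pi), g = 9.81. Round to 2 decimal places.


P = rho * g^2 * H^2 * T / (32 * pi)
P = 1025 * 9.81^2 * 3.37^2 * 5.32 / (32 * pi)
P = 1025 * 96.2361 * 11.3569 * 5.32 / 100.53096
P = 59283.45 W/m

59283.45


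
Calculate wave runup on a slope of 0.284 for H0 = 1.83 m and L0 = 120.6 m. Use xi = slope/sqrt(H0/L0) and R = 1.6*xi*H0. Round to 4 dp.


xi = slope / sqrt(H0/L0)
H0/L0 = 1.83/120.6 = 0.015174
sqrt(0.015174) = 0.123183
xi = 0.284 / 0.123183 = 2.305507
R = 1.6 * xi * H0 = 1.6 * 2.305507 * 1.83
R = 6.7505 m

6.7505


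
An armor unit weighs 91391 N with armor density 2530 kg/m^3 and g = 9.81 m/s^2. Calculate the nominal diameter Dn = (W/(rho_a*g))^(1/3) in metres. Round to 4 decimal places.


V = W / (rho_a * g)
V = 91391 / (2530 * 9.81)
V = 91391 / 24819.30
V = 3.682255 m^3
Dn = V^(1/3) = 3.682255^(1/3)
Dn = 1.5442 m

1.5442


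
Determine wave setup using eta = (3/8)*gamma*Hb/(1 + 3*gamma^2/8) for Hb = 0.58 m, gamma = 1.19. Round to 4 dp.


eta = (3/8) * gamma * Hb / (1 + 3*gamma^2/8)
Numerator = (3/8) * 1.19 * 0.58 = 0.258825
Denominator = 1 + 3*1.19^2/8 = 1 + 0.531038 = 1.531038
eta = 0.258825 / 1.531038
eta = 0.1691 m

0.1691


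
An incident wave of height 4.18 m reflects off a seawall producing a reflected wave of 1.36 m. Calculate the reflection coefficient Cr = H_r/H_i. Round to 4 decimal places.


Cr = H_r / H_i
Cr = 1.36 / 4.18
Cr = 0.3254

0.3254


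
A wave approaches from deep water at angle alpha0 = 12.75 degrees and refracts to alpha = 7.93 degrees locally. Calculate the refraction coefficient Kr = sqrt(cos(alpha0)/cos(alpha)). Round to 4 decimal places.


Kr = sqrt(cos(alpha0) / cos(alpha))
cos(12.75) = 0.975342
cos(7.93) = 0.990437
Kr = sqrt(0.975342 / 0.990437)
Kr = sqrt(0.984759)
Kr = 0.9924

0.9924


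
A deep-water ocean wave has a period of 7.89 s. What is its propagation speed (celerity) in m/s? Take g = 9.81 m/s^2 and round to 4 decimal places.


We use the deep-water celerity formula:
C = g * T / (2 * pi)
C = 9.81 * 7.89 / (2 * 3.14159...)
C = 77.400900 / 6.283185
C = 12.3187 m/s

12.3187


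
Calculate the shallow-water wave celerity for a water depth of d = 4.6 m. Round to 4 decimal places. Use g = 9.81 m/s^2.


Using the shallow-water approximation:
C = sqrt(g * d) = sqrt(9.81 * 4.6)
C = sqrt(45.1260)
C = 6.7176 m/s

6.7176


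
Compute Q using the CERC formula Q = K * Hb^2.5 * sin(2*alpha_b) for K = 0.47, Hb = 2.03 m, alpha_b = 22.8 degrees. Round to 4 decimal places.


Q = K * Hb^2.5 * sin(2 * alpha_b)
Hb^2.5 = 2.03^2.5 = 5.871379
sin(2 * 22.8) = sin(45.6) = 0.714473
Q = 0.47 * 5.871379 * 0.714473
Q = 1.9716 m^3/s

1.9716


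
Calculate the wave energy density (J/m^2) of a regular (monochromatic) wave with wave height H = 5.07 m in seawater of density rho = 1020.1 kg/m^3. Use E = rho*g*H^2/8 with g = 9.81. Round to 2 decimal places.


E = (1/8) * rho * g * H^2
E = (1/8) * 1020.1 * 9.81 * 5.07^2
E = 0.125 * 1020.1 * 9.81 * 25.7049
E = 32154.20 J/m^2

32154.20


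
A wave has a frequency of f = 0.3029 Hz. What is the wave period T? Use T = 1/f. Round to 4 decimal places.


T = 1 / f
T = 1 / 0.3029
T = 3.3014 s

3.3014


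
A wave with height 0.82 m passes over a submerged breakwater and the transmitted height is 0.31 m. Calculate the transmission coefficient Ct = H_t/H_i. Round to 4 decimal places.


Ct = H_t / H_i
Ct = 0.31 / 0.82
Ct = 0.3780

0.3780


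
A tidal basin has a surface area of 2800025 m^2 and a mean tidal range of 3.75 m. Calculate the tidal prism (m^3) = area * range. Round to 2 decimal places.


Tidal prism = Area * Tidal range
P = 2800025 * 3.75
P = 10500093.75 m^3

10500093.75


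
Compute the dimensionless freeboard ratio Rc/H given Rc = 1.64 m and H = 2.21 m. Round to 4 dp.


Relative freeboard = Rc / H
= 1.64 / 2.21
= 0.7421

0.7421


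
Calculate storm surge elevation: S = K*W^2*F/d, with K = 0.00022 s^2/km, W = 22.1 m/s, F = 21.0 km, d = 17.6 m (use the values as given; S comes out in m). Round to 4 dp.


S = K * W^2 * F / d
W^2 = 22.1^2 = 488.41
S = 0.00022 * 488.41 * 21.0 / 17.6
Numerator = 0.00022 * 488.41 * 21.0 = 2.256454
S = 2.256454 / 17.6 = 0.1282 m

0.1282


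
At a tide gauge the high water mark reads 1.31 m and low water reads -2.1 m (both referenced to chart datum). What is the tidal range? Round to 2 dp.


Tidal range = High water - Low water
Tidal range = 1.31 - (-2.1)
Tidal range = 3.41 m

3.41


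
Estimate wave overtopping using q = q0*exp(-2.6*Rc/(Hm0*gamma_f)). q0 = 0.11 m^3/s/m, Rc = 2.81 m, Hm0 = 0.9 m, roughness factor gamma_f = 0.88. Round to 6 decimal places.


q = q0 * exp(-2.6 * Rc / (Hm0 * gamma_f))
Exponent = -2.6 * 2.81 / (0.9 * 0.88)
= -2.6 * 2.81 / 0.7920
= -9.224747
exp(-9.224747) = 0.000099
q = 0.11 * 0.000099
q = 0.000011 m^3/s/m

0.000011


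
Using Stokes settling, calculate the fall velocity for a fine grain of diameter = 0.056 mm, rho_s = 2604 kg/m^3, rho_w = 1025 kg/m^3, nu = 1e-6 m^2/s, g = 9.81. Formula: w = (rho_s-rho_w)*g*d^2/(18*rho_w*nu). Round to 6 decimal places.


w = (rho_s - rho_w) * g * d^2 / (18 * rho_w * nu)
d = 0.056 mm = 0.000056 m
rho_s - rho_w = 2604 - 1025 = 1579
Numerator = 1579 * 9.81 * (0.000056)^2 = 0.000048576609
Denominator = 18 * 1025 * 1e-6 = 0.018450
w = 0.002633 m/s

0.002633


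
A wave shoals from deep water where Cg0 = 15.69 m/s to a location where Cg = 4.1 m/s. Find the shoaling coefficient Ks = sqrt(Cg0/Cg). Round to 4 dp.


Ks = sqrt(Cg0 / Cg)
Ks = sqrt(15.69 / 4.1)
Ks = sqrt(3.8268)
Ks = 1.9562

1.9562


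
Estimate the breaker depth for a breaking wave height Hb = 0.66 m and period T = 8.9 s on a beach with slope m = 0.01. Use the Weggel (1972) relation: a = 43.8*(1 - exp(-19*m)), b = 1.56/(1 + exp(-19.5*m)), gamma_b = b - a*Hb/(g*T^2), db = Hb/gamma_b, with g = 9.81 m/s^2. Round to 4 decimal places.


a = 43.8 * (1 - exp(-19 * m))
exp(-19 * 0.01) = exp(-0.1900) = 0.826959
a = 43.8 * (1 - 0.826959) = 7.579190
b = 1.56 / (1 + exp(-19.5 * m))
exp(-19.5 * 0.01) = exp(-0.1950) = 0.822835
b = 1.56 / (1 + 0.822835) = 0.855810
Hb / (g * T^2) = 0.66 / (9.81 * 8.9^2) = 0.66 / 777.0501 = 0.00084937
gamma_b = b - a * Hb/(g*T^2) = 0.855810 - 7.579190 * 0.00084937 = 0.849372
db = Hb / gamma_b = 0.66 / 0.849372
db = 0.7770 m

0.7770


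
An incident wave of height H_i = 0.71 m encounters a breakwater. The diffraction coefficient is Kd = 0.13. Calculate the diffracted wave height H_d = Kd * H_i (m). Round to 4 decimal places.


H_d = Kd * H_i
H_d = 0.13 * 0.71
H_d = 0.0923 m

0.0923


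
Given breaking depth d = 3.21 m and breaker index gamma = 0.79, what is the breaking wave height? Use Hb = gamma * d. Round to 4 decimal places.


Hb = gamma * d
Hb = 0.79 * 3.21
Hb = 2.5359 m

2.5359


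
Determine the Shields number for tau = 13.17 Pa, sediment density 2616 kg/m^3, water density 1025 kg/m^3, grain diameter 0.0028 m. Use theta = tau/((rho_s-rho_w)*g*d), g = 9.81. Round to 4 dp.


theta = tau / ((rho_s - rho_w) * g * d)
rho_s - rho_w = 2616 - 1025 = 1591
Denominator = 1591 * 9.81 * 0.0028 = 43.701588
theta = 13.17 / 43.701588
theta = 0.3014

0.3014


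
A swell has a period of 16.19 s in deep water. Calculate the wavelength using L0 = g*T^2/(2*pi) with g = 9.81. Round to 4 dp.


L0 = g * T^2 / (2 * pi)
L0 = 9.81 * 16.19^2 / (2 * pi)
L0 = 9.81 * 262.1161 / 6.28319
L0 = 2571.3589 / 6.28319
L0 = 409.2445 m

409.2445


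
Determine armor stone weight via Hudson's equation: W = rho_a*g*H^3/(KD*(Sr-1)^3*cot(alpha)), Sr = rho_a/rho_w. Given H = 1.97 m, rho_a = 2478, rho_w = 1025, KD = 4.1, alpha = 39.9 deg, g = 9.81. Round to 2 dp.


Sr = rho_a / rho_w = 2478 / 1025 = 2.417561
(Sr - 1) = 1.417561
(Sr - 1)^3 = 2.848559
cot(39.9) = 1 / tan(39.9) = 1 / 0.836130 = 1.195987
Numerator = 2478 * 9.81 * 1.97^3 = 185852.7484
Denominator = 4.1 * 2.848559 * 1.195987 = 13.968038
W = 185852.7484 / 13.968038
W = 13305.57 N

13305.57


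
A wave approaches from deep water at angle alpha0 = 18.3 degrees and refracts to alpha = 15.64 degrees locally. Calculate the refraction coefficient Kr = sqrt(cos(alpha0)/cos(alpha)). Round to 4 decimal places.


Kr = sqrt(cos(alpha0) / cos(alpha))
cos(18.3) = 0.949425
cos(15.64) = 0.962975
Kr = sqrt(0.949425 / 0.962975)
Kr = sqrt(0.985930)
Kr = 0.9929

0.9929


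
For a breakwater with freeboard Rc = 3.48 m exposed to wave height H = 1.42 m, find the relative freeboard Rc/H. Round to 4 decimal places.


Relative freeboard = Rc / H
= 3.48 / 1.42
= 2.4507

2.4507


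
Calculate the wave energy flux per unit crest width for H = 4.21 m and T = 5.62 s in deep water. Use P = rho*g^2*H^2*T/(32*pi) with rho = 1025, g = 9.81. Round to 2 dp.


P = rho * g^2 * H^2 * T / (32 * pi)
P = 1025 * 9.81^2 * 4.21^2 * 5.62 / (32 * pi)
P = 1025 * 96.2361 * 17.7241 * 5.62 / 100.53096
P = 97737.79 W/m

97737.79


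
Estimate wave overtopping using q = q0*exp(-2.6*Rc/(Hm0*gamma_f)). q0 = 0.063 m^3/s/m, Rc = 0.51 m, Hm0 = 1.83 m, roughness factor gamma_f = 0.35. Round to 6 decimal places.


q = q0 * exp(-2.6 * Rc / (Hm0 * gamma_f))
Exponent = -2.6 * 0.51 / (1.83 * 0.35)
= -2.6 * 0.51 / 0.6405
= -2.070258
exp(-2.070258) = 0.126153
q = 0.063 * 0.126153
q = 0.007948 m^3/s/m

0.007948


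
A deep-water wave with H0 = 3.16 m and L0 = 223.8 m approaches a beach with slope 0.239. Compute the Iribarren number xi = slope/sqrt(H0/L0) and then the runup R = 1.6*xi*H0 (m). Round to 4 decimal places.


xi = slope / sqrt(H0/L0)
H0/L0 = 3.16/223.8 = 0.014120
sqrt(0.014120) = 0.118827
xi = 0.239 / 0.118827 = 2.011335
R = 1.6 * xi * H0 = 1.6 * 2.011335 * 3.16
R = 10.1693 m

10.1693


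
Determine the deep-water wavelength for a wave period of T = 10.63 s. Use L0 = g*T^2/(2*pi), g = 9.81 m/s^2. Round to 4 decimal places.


L0 = g * T^2 / (2 * pi)
L0 = 9.81 * 10.63^2 / (2 * pi)
L0 = 9.81 * 112.9969 / 6.28319
L0 = 1108.4996 / 6.28319
L0 = 176.4232 m

176.4232


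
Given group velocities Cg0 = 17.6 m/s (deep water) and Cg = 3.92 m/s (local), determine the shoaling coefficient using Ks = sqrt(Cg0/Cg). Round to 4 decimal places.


Ks = sqrt(Cg0 / Cg)
Ks = sqrt(17.6 / 3.92)
Ks = sqrt(4.4898)
Ks = 2.1189

2.1189


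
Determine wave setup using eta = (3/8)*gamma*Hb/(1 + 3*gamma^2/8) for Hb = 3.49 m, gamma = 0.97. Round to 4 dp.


eta = (3/8) * gamma * Hb / (1 + 3*gamma^2/8)
Numerator = (3/8) * 0.97 * 3.49 = 1.269488
Denominator = 1 + 3*0.97^2/8 = 1 + 0.352838 = 1.352838
eta = 1.269488 / 1.352838
eta = 0.9384 m

0.9384


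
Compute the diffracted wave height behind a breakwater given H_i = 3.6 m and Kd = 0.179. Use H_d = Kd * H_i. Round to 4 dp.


H_d = Kd * H_i
H_d = 0.179 * 3.6
H_d = 0.6444 m

0.6444


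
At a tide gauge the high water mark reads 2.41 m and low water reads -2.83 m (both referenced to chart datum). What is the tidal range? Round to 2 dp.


Tidal range = High water - Low water
Tidal range = 2.41 - (-2.83)
Tidal range = 5.24 m

5.24


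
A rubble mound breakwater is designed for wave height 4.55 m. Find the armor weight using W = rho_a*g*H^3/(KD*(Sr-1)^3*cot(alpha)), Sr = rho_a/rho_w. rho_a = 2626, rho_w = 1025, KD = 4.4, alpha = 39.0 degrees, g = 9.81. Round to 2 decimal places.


Sr = rho_a / rho_w = 2626 / 1025 = 2.561951
(Sr - 1) = 1.561951
(Sr - 1)^3 = 3.810679
cot(39.0) = 1 / tan(39.0) = 1 / 0.809784 = 1.234897
Numerator = 2626 * 9.81 * 4.55^3 = 2426598.4682
Denominator = 4.4 * 3.810679 * 1.234897 = 20.705507
W = 2426598.4682 / 20.705507
W = 117195.80 N

117195.80


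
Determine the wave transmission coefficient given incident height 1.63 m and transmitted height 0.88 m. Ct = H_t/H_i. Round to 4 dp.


Ct = H_t / H_i
Ct = 0.88 / 1.63
Ct = 0.5399

0.5399


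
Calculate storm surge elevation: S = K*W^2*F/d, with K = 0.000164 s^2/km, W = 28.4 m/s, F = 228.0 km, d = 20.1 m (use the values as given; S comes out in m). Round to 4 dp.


S = K * W^2 * F / d
W^2 = 28.4^2 = 806.56
S = 0.000164 * 806.56 * 228.0 / 20.1
Numerator = 0.000164 * 806.56 * 228.0 = 30.158892
S = 30.158892 / 20.1 = 1.5004 m

1.5004


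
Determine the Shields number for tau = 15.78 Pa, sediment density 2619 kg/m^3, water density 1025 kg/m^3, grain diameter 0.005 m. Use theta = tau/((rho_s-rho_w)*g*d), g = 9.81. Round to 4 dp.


theta = tau / ((rho_s - rho_w) * g * d)
rho_s - rho_w = 2619 - 1025 = 1594
Denominator = 1594 * 9.81 * 0.005 = 78.185700
theta = 15.78 / 78.185700
theta = 0.2018

0.2018


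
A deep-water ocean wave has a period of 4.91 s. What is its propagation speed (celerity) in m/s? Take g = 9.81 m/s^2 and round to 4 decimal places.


We use the deep-water celerity formula:
C = g * T / (2 * pi)
C = 9.81 * 4.91 / (2 * 3.14159...)
C = 48.167100 / 6.283185
C = 7.6660 m/s

7.6660


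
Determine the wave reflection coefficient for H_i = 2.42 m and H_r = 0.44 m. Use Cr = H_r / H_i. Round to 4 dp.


Cr = H_r / H_i
Cr = 0.44 / 2.42
Cr = 0.1818

0.1818


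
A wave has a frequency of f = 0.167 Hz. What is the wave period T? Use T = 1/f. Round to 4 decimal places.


T = 1 / f
T = 1 / 0.167
T = 5.9880 s

5.9880


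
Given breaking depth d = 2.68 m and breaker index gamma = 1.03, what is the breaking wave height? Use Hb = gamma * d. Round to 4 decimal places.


Hb = gamma * d
Hb = 1.03 * 2.68
Hb = 2.7604 m

2.7604


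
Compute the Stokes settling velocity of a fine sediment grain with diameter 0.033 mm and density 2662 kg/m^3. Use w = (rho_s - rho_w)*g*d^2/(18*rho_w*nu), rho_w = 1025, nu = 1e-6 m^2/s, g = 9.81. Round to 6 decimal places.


w = (rho_s - rho_w) * g * d^2 / (18 * rho_w * nu)
d = 0.033 mm = 0.000033 m
rho_s - rho_w = 2662 - 1025 = 1637
Numerator = 1637 * 9.81 * (0.000033)^2 = 0.000017488218
Denominator = 18 * 1025 * 1e-6 = 0.018450
w = 0.000948 m/s

0.000948


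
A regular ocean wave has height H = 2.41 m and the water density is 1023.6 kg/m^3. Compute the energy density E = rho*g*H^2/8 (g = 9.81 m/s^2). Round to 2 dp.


E = (1/8) * rho * g * H^2
E = (1/8) * 1023.6 * 9.81 * 2.41^2
E = 0.125 * 1023.6 * 9.81 * 5.8081
E = 7290.27 J/m^2

7290.27


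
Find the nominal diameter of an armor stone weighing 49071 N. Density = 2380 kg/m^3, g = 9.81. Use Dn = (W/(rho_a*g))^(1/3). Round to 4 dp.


V = W / (rho_a * g)
V = 49071 / (2380 * 9.81)
V = 49071 / 23347.80
V = 2.101740 m^3
Dn = V^(1/3) = 2.101740^(1/3)
Dn = 1.2809 m

1.2809


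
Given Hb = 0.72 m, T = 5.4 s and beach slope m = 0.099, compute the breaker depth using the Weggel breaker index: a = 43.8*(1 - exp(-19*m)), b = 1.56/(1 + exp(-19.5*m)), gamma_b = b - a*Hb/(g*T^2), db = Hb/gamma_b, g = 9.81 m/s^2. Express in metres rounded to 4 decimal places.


a = 43.8 * (1 - exp(-19 * m))
exp(-19 * 0.099) = exp(-1.8810) = 0.152438
a = 43.8 * (1 - 0.152438) = 37.123233
b = 1.56 / (1 + exp(-19.5 * m))
exp(-19.5 * 0.099) = exp(-1.9305) = 0.145076
b = 1.56 / (1 + 0.145076) = 1.362355
Hb / (g * T^2) = 0.72 / (9.81 * 5.4^2) = 0.72 / 286.0596 = 0.00251696
gamma_b = b - a * Hb/(g*T^2) = 1.362355 - 37.123233 * 0.00251696 = 1.268918
db = Hb / gamma_b = 0.72 / 1.268918
db = 0.5674 m

0.5674


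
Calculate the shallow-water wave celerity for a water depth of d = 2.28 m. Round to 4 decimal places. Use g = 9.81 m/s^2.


Using the shallow-water approximation:
C = sqrt(g * d) = sqrt(9.81 * 2.28)
C = sqrt(22.3668)
C = 4.7294 m/s

4.7294


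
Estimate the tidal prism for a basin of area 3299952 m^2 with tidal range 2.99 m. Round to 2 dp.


Tidal prism = Area * Tidal range
P = 3299952 * 2.99
P = 9866856.48 m^3

9866856.48


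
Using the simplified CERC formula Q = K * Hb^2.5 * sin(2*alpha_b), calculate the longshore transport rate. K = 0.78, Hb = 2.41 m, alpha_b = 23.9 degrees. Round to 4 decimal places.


Q = K * Hb^2.5 * sin(2 * alpha_b)
Hb^2.5 = 2.41^2.5 = 9.016596
sin(2 * 23.9) = sin(47.8) = 0.740805
Q = 0.78 * 9.016596 * 0.740805
Q = 5.2100 m^3/s

5.2100
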